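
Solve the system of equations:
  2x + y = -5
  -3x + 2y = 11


Using Cramer's rule:
Determinant D = (2)(2) - (-3)(1) = 4 + 3 = 7
Dx = (-5)(2) - (11)(1) = -10 - 11 = -21
Dy = (2)(11) - (-3)(-5) = 22 - 15 = 7
x = Dx/D = -21/7 = -3
y = Dy/D = 7/7 = 1

x = -3, y = 1


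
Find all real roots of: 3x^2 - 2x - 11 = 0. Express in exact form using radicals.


Using the quadratic formula: x = (-b ± sqrt(b^2 - 4ac)) / (2a)
Here a = 3, b = -2, c = -11
Discriminant = b^2 - 4ac = (-2)^2 - 4(3)(-11) = 4 + 132 = 136
Since discriminant = 136 > 0, there are two real roots.
x = (2 ± 2*sqrt(34)) / 6
Simplifying: x = (1 ± sqrt(34)) / 3
Numerically: x ≈ 2.2770 or x ≈ -1.6103

x = (1 + sqrt(34)) / 3 or x = (1 - sqrt(34)) / 3


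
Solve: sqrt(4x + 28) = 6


Square both sides: 4x + 28 = 6^2 = 36
4x = 36 - 28 = 8
x = 2
Check: sqrt(4*2 + 28) = sqrt(36) = 6 ✓

x = 2


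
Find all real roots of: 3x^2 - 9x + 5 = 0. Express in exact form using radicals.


Using the quadratic formula: x = (-b ± sqrt(b^2 - 4ac)) / (2a)
Here a = 3, b = -9, c = 5
Discriminant = b^2 - 4ac = (-9)^2 - 4(3)(5) = 81 - 60 = 21
Since discriminant = 21 > 0, there are two real roots.
x = (9 ± sqrt(21)) / 6
Numerically: x ≈ 2.2638 or x ≈ 0.7362

x = (9 + sqrt(21)) / 6 or x = (9 - sqrt(21)) / 6


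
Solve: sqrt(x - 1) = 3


Square both sides: x - 1 = 3^2 = 9
x = 9 + 1 = 10
x = 10
Check: sqrt(1*10 - 1) = sqrt(9) = 3 ✓

x = 10


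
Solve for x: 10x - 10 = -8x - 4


Starting with: 10x - 10 = -8x - 4
Move all x terms to left: (10 + 8)x = -4 + 10
Simplify: 18x = 6
Divide both sides by 18: x = 1/3

x = 1/3


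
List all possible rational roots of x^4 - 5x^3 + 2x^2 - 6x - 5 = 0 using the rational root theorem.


Rational root theorem: possible roots are ±p/q where:
  p divides the constant term (-5): p ∈ {1, 5}
  q divides the leading coefficient (1): q ∈ {1}

All possible rational roots: -5, -1, 1, 5

-5, -1, 1, 5


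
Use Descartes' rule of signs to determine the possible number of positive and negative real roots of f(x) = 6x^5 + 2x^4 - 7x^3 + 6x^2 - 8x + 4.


Descartes' rule of signs:

For positive roots, count sign changes in f(x) = 6x^5 + 2x^4 - 7x^3 + 6x^2 - 8x + 4:
Signs of coefficients: +, +, -, +, -, +
Number of sign changes: 4
Possible positive real roots: 4, 2, 0

For negative roots, examine f(-x) = -6x^5 + 2x^4 + 7x^3 + 6x^2 + 8x + 4:
Signs of coefficients: -, +, +, +, +, +
Number of sign changes: 1
Possible negative real roots: 1

Positive roots: 4 or 2 or 0; Negative roots: 1


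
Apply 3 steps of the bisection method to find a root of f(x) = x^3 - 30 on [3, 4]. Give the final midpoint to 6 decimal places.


f(x) = x^3 - 30
f(3) = -3 < 0
f(4) = 34 > 0

Step 1: midpoint = (3.000000 + 4.000000)/2 = 3.500000
  f(3.500000) = 12.875000
  f(mid) > 0, so root is in [3.000000, 3.500000]

Step 2: midpoint = (3.000000 + 3.500000)/2 = 3.250000
  f(3.250000) = 4.328125
  f(mid) > 0, so root is in [3.000000, 3.250000]

Step 3: midpoint = (3.000000 + 3.250000)/2 = 3.125000
  f(3.125000) = 0.517578
  f(mid) > 0, so root is in [3.000000, 3.125000]

midpoint = 3.125000


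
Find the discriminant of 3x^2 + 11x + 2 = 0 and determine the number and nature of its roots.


For ax^2 + bx + c = 0, discriminant D = b^2 - 4ac
Here a = 3, b = 11, c = 2
D = (11)^2 - 4(3)(2) = 121 - 24 = 97

D = 97 > 0 but not a perfect square
The equation has 2 distinct real irrational roots.

Discriminant = 97, 2 distinct real irrational roots


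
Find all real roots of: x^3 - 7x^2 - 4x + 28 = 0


Let p(x) = x^3 - 7x^2 - 4x + 28. By the rational root theorem (leading coefficient 1), any rational root is an integer divisor of 28: try ±1, ±2, ... in turn.
Test x = 1: value = 18 ≠ 0.
Test x = -1: value = 24 ≠ 0.
Test x = 2: value = 0 ✓, so (x - 2) is a factor.
Synthetic division by (x - 2): bring down 1; 1(2) - 7 = -5; (-5)(2) - 4 = -14; (-14)(2) + 28 = 0 → quotient x^2 - 5x - 14, remainder 0.
Solve the quadratic x^2 - 5x - 14 = 0: discriminant = (-5)^2 - 4(1)(-14) = 25 + 56 = 81.
sqrt(81) = 9, so x = (5 ± 9)/2: x = 7 or x = -2.

x = -2, x = 2, x = 7


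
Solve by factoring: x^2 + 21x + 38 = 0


We need two numbers that multiply to 38 and add to 21.
Those numbers are 19 and 2 (since 19 * 2 = 38 and 19 + 2 = 21).
So x^2 + 21x + 38 = (x + 19)(x + 2) = 0
Setting each factor to zero: x = -19 or x = -2

x = -19, x = -2


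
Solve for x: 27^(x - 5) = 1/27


Express both sides with the same base.
1/27 = 27^(-1)
Since the bases match, equate exponents: x - 5 = -1
So x = -1 - (-5) = 4

x = 4


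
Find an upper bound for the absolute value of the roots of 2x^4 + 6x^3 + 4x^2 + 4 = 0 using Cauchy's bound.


Cauchy's bound: all roots r satisfy |r| <= 1 + max(|a_i/a_n|) for i = 0,...,n-1
where a_n is the leading coefficient.

Coefficients: [2, 6, 4, 0, 4]
Leading coefficient a_n = 2
Ratios |a_i/a_n|: 3, 2, 0, 2
Maximum ratio: 3
Cauchy's bound: |r| <= 1 + 3 = 4

Upper bound = 4


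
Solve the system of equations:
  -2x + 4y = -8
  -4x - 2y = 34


Using Cramer's rule:
Determinant D = (-2)(-2) - (-4)(4) = 4 + 16 = 20
Dx = (-8)(-2) - (34)(4) = 16 - 136 = -120
Dy = (-2)(34) - (-4)(-8) = -68 - 32 = -100
x = Dx/D = -120/20 = -6
y = Dy/D = -100/20 = -5

x = -6, y = -5


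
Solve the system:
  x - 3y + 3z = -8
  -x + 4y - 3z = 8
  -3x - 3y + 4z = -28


Using Cramer's rule. Expand each determinant along the first row.
D  = 1*[4*4 - (-3)*(-3)] - (-3)*[(-1)*4 - (-3)*(-3)] + 3*[(-1)*(-3) - 4*(-3)]
  = 1*(7) - (-3)*(-13) + 3*(15) = 13
Dx = (-8)*[4*4 - (-3)*(-3)] - (-3)*[8*4 - (-3)*(-28)] + 3*[8*(-3) - 4*(-28)]
  = (-8)*(7) - (-3)*(-52) + 3*(88) = 52
Dy = 1*[8*4 - (-3)*(-28)] - (-8)*[(-1)*4 - (-3)*(-3)] + 3*[(-1)*(-28) - 8*(-3)]
  = 1*(-52) - (-8)*(-13) + 3*(52) = 0
Dz = 1*[4*(-28) - 8*(-3)] - (-3)*[(-1)*(-28) - 8*(-3)] + (-8)*[(-1)*(-3) - 4*(-3)]
  = 1*(-88) - (-3)*(52) + (-8)*(15) = -52
x = Dx/D = 52/13 = 4, y = Dy/D = 0/13 = 0, z = Dz/D = -52/13 = -4
Check eq1: (1)(4) + (-3)(0) + (3)(-4) = -8 = -8 ✓
Check eq2: (-1)(4) + (4)(0) + (-3)(-4) = 8 = 8 ✓
Check eq3: (-3)(4) + (-3)(0) + (4)(-4) = -28 = -28 ✓

x = 4, y = 0, z = -4


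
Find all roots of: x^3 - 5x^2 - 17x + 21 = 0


Let p(x) = x^3 - 5x^2 - 17x + 21. By the rational root theorem (leading coefficient 1), any rational root is an integer divisor of 21: try ±1, ±2, ... in turn.
Test x = 1: value = 0 ✓, so (x - 1) is a factor.
Synthetic division by (x - 1): bring down 1; 1(1) - 5 = -4; (-4)(1) - 17 = -21; (-21)(1) + 21 = 0 → quotient x^2 - 4x - 21, remainder 0.
Solve the quadratic x^2 - 4x - 21 = 0: discriminant = (-4)^2 - 4(1)(-21) = 16 + 84 = 100.
sqrt(100) = 10, so x = (4 ± 10)/2: x = 7 or x = -3.
Collecting all roots found:

x = -3, x = 1, x = 7


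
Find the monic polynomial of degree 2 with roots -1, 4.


A monic polynomial with roots -1, 4 is:
p(x) = (x + 1)(x - 4)
After multiplying by (x + 1): x + 1
After multiplying by (x - 4): x^2 - 3x - 4

x^2 - 3x - 4


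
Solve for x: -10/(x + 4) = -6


Multiply both sides by (x + 4): -10 = -6(x + 4)
Distribute: -10 = -6x - 24
-6x = -10 + 24 = 14
x = -7/3

x = -7/3


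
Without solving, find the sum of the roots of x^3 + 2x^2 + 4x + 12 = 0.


By Vieta's formulas for x^3 + bx^2 + cx + d = 0:
  r1 + r2 + r3 = -b/a = -2
  r1*r2 + r1*r3 + r2*r3 = c/a = 4
  r1*r2*r3 = -d/a = -12


Sum = -2


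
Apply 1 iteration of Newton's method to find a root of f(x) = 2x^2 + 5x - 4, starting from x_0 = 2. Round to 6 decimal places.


Newton's method: x_(n+1) = x_n - f(x_n)/f'(x_n)
f(x) = 2x^2 + 5x - 4
f'(x) = 4x + 5

Iteration 1:
  f(2.000000) = 14.000000
  f'(2.000000) = 13.000000
  x_1 = 2.000000 - (14.000000)/(13.000000) = 0.923077

x_1 = 0.923077


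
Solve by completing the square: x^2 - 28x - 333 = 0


Start: x^2 - 28x - 333 = 0
Move constant: x^2 - 28x = 333
Half of -28 is -14, squared is 196
Add 196 to both sides: x^2 - 28x + 196 = 529
(x - 14)^2 = 529
x - 14 = ±23
x = 14 + 23 = 37 or x = 14 - 23 = -9

x = -9, x = 37


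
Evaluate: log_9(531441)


We need the exponent such that 9^? = 531441
9^6 = 531441
Therefore log_9(531441) = 6

6


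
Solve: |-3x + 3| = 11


An absolute value equation |expr| = 11 gives two cases:
Case 1: -3x + 3 = 11
  -3x = 8, so x = -8/3
Case 2: -3x + 3 = -11
  -3x = -14, so x = 14/3

x = -8/3, x = 14/3


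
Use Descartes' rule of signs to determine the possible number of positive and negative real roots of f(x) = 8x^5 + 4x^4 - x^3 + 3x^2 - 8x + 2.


Descartes' rule of signs:

For positive roots, count sign changes in f(x) = 8x^5 + 4x^4 - x^3 + 3x^2 - 8x + 2:
Signs of coefficients: +, +, -, +, -, +
Number of sign changes: 4
Possible positive real roots: 4, 2, 0

For negative roots, examine f(-x) = -8x^5 + 4x^4 + x^3 + 3x^2 + 8x + 2:
Signs of coefficients: -, +, +, +, +, +
Number of sign changes: 1
Possible negative real roots: 1

Positive roots: 4 or 2 or 0; Negative roots: 1


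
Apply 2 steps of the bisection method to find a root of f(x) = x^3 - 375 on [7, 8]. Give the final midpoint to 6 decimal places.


f(x) = x^3 - 375
f(7) = -32 < 0
f(8) = 137 > 0

Step 1: midpoint = (7.000000 + 8.000000)/2 = 7.500000
  f(7.500000) = 46.875000
  f(mid) > 0, so root is in [7.000000, 7.500000]

Step 2: midpoint = (7.000000 + 7.500000)/2 = 7.250000
  f(7.250000) = 6.078125
  f(mid) > 0, so root is in [7.000000, 7.250000]

midpoint = 7.250000


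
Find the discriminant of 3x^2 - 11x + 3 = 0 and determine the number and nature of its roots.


For ax^2 + bx + c = 0, discriminant D = b^2 - 4ac
Here a = 3, b = -11, c = 3
D = (-11)^2 - 4(3)(3) = 121 - 36 = 85

D = 85 > 0 but not a perfect square
The equation has 2 distinct real irrational roots.

Discriminant = 85, 2 distinct real irrational roots


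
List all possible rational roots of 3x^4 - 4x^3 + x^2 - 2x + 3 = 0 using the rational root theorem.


Rational root theorem: possible roots are ±p/q where:
  p divides the constant term (3): p ∈ {1, 3}
  q divides the leading coefficient (3): q ∈ {1, 3}

All possible rational roots: -3, -1, -1/3, 1/3, 1, 3

-3, -1, -1/3, 1/3, 1, 3


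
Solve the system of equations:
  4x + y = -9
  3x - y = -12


Using Cramer's rule:
Determinant D = (4)(-1) - (3)(1) = -4 - 3 = -7
Dx = (-9)(-1) - (-12)(1) = 9 + 12 = 21
Dy = (4)(-12) - (3)(-9) = -48 + 27 = -21
x = Dx/D = 21/-7 = -3
y = Dy/D = -21/-7 = 3

x = -3, y = 3


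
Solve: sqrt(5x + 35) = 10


Square both sides: 5x + 35 = 10^2 = 100
5x = 100 - 35 = 65
x = 13
Check: sqrt(5*13 + 35) = sqrt(100) = 10 ✓

x = 13


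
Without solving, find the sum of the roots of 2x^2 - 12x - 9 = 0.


By Vieta's formulas for ax^2 + bx + c = 0:
  Sum of roots = -b/a
  Product of roots = c/a

Here a = 2, b = -12, c = -9
Sum = -(-12)/2 = 6
Product = -9/2 = -9/2

Sum = 6


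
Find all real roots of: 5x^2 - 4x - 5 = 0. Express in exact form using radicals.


Using the quadratic formula: x = (-b ± sqrt(b^2 - 4ac)) / (2a)
Here a = 5, b = -4, c = -5
Discriminant = b^2 - 4ac = (-4)^2 - 4(5)(-5) = 16 + 100 = 116
Since discriminant = 116 > 0, there are two real roots.
x = (4 ± 2*sqrt(29)) / 10
Simplifying: x = (2 ± sqrt(29)) / 5
Numerically: x ≈ 1.4770 or x ≈ -0.6770

x = (2 + sqrt(29)) / 5 or x = (2 - sqrt(29)) / 5


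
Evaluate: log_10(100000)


We need the exponent such that 10^? = 100000
10^5 = 100000
Therefore log_10(100000) = 5

5


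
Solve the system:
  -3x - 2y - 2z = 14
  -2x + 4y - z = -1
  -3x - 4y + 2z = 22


Using Cramer's rule. Expand each determinant along the first row.
D  = (-3)*[4*2 - (-1)*(-4)] - (-2)*[(-2)*2 - (-1)*(-3)] + (-2)*[(-2)*(-4) - 4*(-3)]
  = (-3)*(4) - (-2)*(-7) + (-2)*(20) = -66
Dx = 14*[4*2 - (-1)*(-4)] - (-2)*[(-1)*2 - (-1)*22] + (-2)*[(-1)*(-4) - 4*22]
  = 14*(4) - (-2)*(20) + (-2)*(-84) = 264
Dy = (-3)*[(-1)*2 - (-1)*22] - 14*[(-2)*2 - (-1)*(-3)] + (-2)*[(-2)*22 - (-1)*(-3)]
  = (-3)*(20) - 14*(-7) + (-2)*(-47) = 132
Dz = (-3)*[4*22 - (-1)*(-4)] - (-2)*[(-2)*22 - (-1)*(-3)] + 14*[(-2)*(-4) - 4*(-3)]
  = (-3)*(84) - (-2)*(-47) + 14*(20) = -66
x = Dx/D = 264/-66 = -4, y = Dy/D = 132/-66 = -2, z = Dz/D = -66/-66 = 1
Check eq1: (-3)(-4) + (-2)(-2) + (-2)(1) = 14 = 14 ✓
Check eq2: (-2)(-4) + (4)(-2) + (-1)(1) = -1 = -1 ✓
Check eq3: (-3)(-4) + (-4)(-2) + (2)(1) = 22 = 22 ✓

x = -4, y = -2, z = 1


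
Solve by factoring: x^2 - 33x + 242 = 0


We need two numbers that multiply to 242 and add to -33.
Those numbers are -11 and -22 (since (-11) * (-22) = 242 and (-11) + (-22) = -33).
So x^2 - 33x + 242 = (x - 11)(x - 22) = 0
Setting each factor to zero: x = 11 or x = 22

x = 11, x = 22


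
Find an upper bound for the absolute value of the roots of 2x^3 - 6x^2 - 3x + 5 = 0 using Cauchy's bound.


Cauchy's bound: all roots r satisfy |r| <= 1 + max(|a_i/a_n|) for i = 0,...,n-1
where a_n is the leading coefficient.

Coefficients: [2, -6, -3, 5]
Leading coefficient a_n = 2
Ratios |a_i/a_n|: 3, 3/2, 5/2
Maximum ratio: 3
Cauchy's bound: |r| <= 1 + 3 = 4

Upper bound = 4


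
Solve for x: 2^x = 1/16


Express both sides with the same base.
1/16 = 2^(-4)
Since the bases match: x = -4

x = -4


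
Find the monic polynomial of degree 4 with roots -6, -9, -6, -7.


A monic polynomial with roots -6, -9, -6, -7 is:
p(x) = (x + 6)(x + 9)(x + 6)(x + 7)
After multiplying by (x + 6): x + 6
After multiplying by (x + 9): x^2 + 15x + 54
After multiplying by (x + 6): x^3 + 21x^2 + 144x + 324
After multiplying by (x + 7): x^4 + 28x^3 + 291x^2 + 1332x + 2268

x^4 + 28x^3 + 291x^2 + 1332x + 2268


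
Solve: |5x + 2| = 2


An absolute value equation |expr| = 2 gives two cases:
Case 1: 5x + 2 = 2
  5x = 0, so x = 0
Case 2: 5x + 2 = -2
  5x = -4, so x = -4/5

x = -4/5, x = 0


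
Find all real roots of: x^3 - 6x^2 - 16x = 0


The constant term is 0, so x = 0 is a root. Factor out x:
  x(x^2 - 6x - 16) = 0
Solve the quadratic x^2 - 6x - 16 = 0: discriminant = (-6)^2 - 4(1)(-16) = 36 + 64 = 100.
sqrt(100) = 10, so x = (6 ± 10)/2: x = 8 or x = -2.

x = -2, x = 0, x = 8


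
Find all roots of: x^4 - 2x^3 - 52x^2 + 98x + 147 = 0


Let p(x) = x^4 - 2x^3 - 52x^2 + 98x + 147. By the rational root theorem (leading coefficient 1), any rational root is an integer divisor of 147: try ±1, ±2, ... in turn.
Test x = 1: value = 192 ≠ 0.
Test x = -1: value = 0 ✓, so (x + 1) is a factor.
Synthetic division by (x + 1): bring down 1; 1(-1) - 2 = -3; (-3)(-1) - 52 = -49; (-49)(-1) + 98 = 147; 147(-1) + 147 = 0 → quotient x^3 - 3x^2 - 49x + 147, remainder 0.
Continue with the quotient x^3 - 3x^2 - 49x + 147 (candidates must divide 147; re-test x = -1 first in case it repeats).
Test x = -1: value = 192 ≠ 0.
Test x = 3: value = 0 ✓, so (x - 3) is a factor.
Synthetic division by (x - 3): bring down 1; 1(3) - 3 = 0; 0(3) - 49 = -49; (-49)(3) + 147 = 0 → quotient x^2 - 49, remainder 0.
Solve the quadratic x^2 - 49 = 0: discriminant = 0^2 - 4(1)(-49) = 0 + 196 = 196.
sqrt(196) = 14, so x = (0 ± 14)/2: x = 7 or x = -7.
Collecting all roots found:

x = -7, x = -1, x = 3, x = 7


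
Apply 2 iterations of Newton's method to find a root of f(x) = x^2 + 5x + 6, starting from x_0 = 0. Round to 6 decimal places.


Newton's method: x_(n+1) = x_n - f(x_n)/f'(x_n)
f(x) = x^2 + 5x + 6
f'(x) = 2x + 5

Iteration 1:
  f(0.000000) = 6.000000
  f'(0.000000) = 5.000000
  x_1 = 0.000000 - (6.000000)/(5.000000) = -1.200000

Iteration 2:
  f(-1.200000) = 1.440000
  f'(-1.200000) = 2.600000
  x_2 = -1.200000 - (1.440000)/(2.600000) = -1.753846

x_2 = -1.753846


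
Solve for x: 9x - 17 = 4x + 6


Starting with: 9x - 17 = 4x + 6
Move all x terms to left: (9 - 4)x = 6 + 17
Simplify: 5x = 23
Divide both sides by 5: x = 23/5

x = 23/5


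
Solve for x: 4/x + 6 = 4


Subtract 6 from both sides: 4/x = -2
Multiply both sides by x: 4 = -2 * x
Divide by -2: x = -2

x = -2


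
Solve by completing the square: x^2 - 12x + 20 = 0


Start: x^2 - 12x + 20 = 0
Move constant: x^2 - 12x = -20
Half of -12 is -6, squared is 36
Add 36 to both sides: x^2 - 12x + 36 = 16
(x - 6)^2 = 16
x - 6 = ±4
x = 6 + 4 = 10 or x = 6 - 4 = 2

x = 2, x = 10


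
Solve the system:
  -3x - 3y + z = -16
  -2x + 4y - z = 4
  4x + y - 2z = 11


Using Cramer's rule. Expand each determinant along the first row.
D  = (-3)*[4*(-2) - (-1)*1] - (-3)*[(-2)*(-2) - (-1)*4] + 1*[(-2)*1 - 4*4]
  = (-3)*(-7) - (-3)*(8) + 1*(-18) = 27
Dx = (-16)*[4*(-2) - (-1)*1] - (-3)*[4*(-2) - (-1)*11] + 1*[4*1 - 4*11]
  = (-16)*(-7) - (-3)*(3) + 1*(-40) = 81
Dy = (-3)*[4*(-2) - (-1)*11] - (-16)*[(-2)*(-2) - (-1)*4] + 1*[(-2)*11 - 4*4]
  = (-3)*(3) - (-16)*(8) + 1*(-38) = 81
Dz = (-3)*[4*11 - 4*1] - (-3)*[(-2)*11 - 4*4] + (-16)*[(-2)*1 - 4*4]
  = (-3)*(40) - (-3)*(-38) + (-16)*(-18) = 54
x = Dx/D = 81/27 = 3, y = Dy/D = 81/27 = 3, z = Dz/D = 54/27 = 2
Check eq1: (-3)(3) + (-3)(3) + (1)(2) = -16 = -16 ✓
Check eq2: (-2)(3) + (4)(3) + (-1)(2) = 4 = 4 ✓
Check eq3: (4)(3) + (1)(3) + (-2)(2) = 11 = 11 ✓

x = 3, y = 3, z = 2


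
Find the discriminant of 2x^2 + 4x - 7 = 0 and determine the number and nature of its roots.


For ax^2 + bx + c = 0, discriminant D = b^2 - 4ac
Here a = 2, b = 4, c = -7
D = (4)^2 - 4(2)(-7) = 16 + 56 = 72

D = 72 > 0 but not a perfect square
The equation has 2 distinct real irrational roots.

Discriminant = 72, 2 distinct real irrational roots


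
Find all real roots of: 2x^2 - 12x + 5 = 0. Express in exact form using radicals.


Using the quadratic formula: x = (-b ± sqrt(b^2 - 4ac)) / (2a)
Here a = 2, b = -12, c = 5
Discriminant = b^2 - 4ac = (-12)^2 - 4(2)(5) = 144 - 40 = 104
Since discriminant = 104 > 0, there are two real roots.
x = (12 ± 2*sqrt(26)) / 4
Simplifying: x = (6 ± sqrt(26)) / 2
Numerically: x ≈ 5.5495 or x ≈ 0.4505

x = (6 + sqrt(26)) / 2 or x = (6 - sqrt(26)) / 2


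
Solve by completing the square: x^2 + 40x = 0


Start: x^2 + 40x + 0 = 0
Move constant: x^2 + 40x = 0
Half of 40 is 20, squared is 400
Add 400 to both sides: x^2 + 40x + 400 = 400
(x + 20)^2 = 400
x + 20 = ±20
x = -20 + 20 = 0 or x = -20 - 20 = -40

x = -40, x = 0


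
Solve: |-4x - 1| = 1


An absolute value equation |expr| = 1 gives two cases:
Case 1: -4x - 1 = 1
  -4x = 2, so x = -1/2
Case 2: -4x - 1 = -1
  -4x = 0, so x = 0

x = -1/2, x = 0


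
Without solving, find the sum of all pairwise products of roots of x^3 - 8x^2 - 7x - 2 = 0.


By Vieta's formulas for x^3 + bx^2 + cx + d = 0:
  r1 + r2 + r3 = -b/a = 8
  r1*r2 + r1*r3 + r2*r3 = c/a = -7
  r1*r2*r3 = -d/a = 2


Sum of pairwise products = -7


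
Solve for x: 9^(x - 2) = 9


Express both sides with the same base.
9 = 9^1
Since the bases match, equate exponents: x - 2 = 1
So x = 1 - (-2) = 3

x = 3


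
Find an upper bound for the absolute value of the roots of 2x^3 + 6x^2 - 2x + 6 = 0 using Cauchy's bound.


Cauchy's bound: all roots r satisfy |r| <= 1 + max(|a_i/a_n|) for i = 0,...,n-1
where a_n is the leading coefficient.

Coefficients: [2, 6, -2, 6]
Leading coefficient a_n = 2
Ratios |a_i/a_n|: 3, 1, 3
Maximum ratio: 3
Cauchy's bound: |r| <= 1 + 3 = 4

Upper bound = 4


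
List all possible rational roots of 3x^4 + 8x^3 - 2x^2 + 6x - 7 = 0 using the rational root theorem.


Rational root theorem: possible roots are ±p/q where:
  p divides the constant term (-7): p ∈ {1, 7}
  q divides the leading coefficient (3): q ∈ {1, 3}

All possible rational roots: -7, -7/3, -1, -1/3, 1/3, 1, 7/3, 7

-7, -7/3, -1, -1/3, 1/3, 1, 7/3, 7


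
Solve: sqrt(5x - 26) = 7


Square both sides: 5x - 26 = 7^2 = 49
5x = 49 + 26 = 75
x = 15
Check: sqrt(5*15 - 26) = sqrt(49) = 7 ✓

x = 15


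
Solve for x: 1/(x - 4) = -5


Multiply both sides by (x - 4): 1 = -5(x - 4)
Distribute: 1 = -5x + 20
-5x = 1 - 20 = -19
x = 19/5

x = 19/5


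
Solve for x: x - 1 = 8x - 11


Starting with: x - 1 = 8x - 11
Move all x terms to left: (1 - 8)x = -11 + 1
Simplify: -7x = -10
Divide both sides by -7: x = 10/7

x = 10/7


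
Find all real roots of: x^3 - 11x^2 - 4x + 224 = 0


Let p(x) = x^3 - 11x^2 - 4x + 224. By the rational root theorem (leading coefficient 1), any rational root is an integer divisor of 224: try ±1, ±2, ... in turn.
Test x = 1: value = 210 ≠ 0.
Test x = -1: value = 216 ≠ 0.
Test x = 2: value = 180 ≠ 0.
Test x = -2: value = 180 ≠ 0.
Test x = 4: value = 96 ≠ 0.
Test x = -4: value = 0 ✓, so (x + 4) is a factor.
Synthetic division by (x + 4): bring down 1; 1(-4) - 11 = -15; (-15)(-4) - 4 = 56; 56(-4) + 224 = 0 → quotient x^2 - 15x + 56, remainder 0.
Solve the quadratic x^2 - 15x + 56 = 0: discriminant = (-15)^2 - 4(1)(56) = 225 - 224 = 1.
sqrt(1) = 1, so x = (15 ± 1)/2: x = 8 or x = 7.

x = -4, x = 7, x = 8


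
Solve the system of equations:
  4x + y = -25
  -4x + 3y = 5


Using Cramer's rule:
Determinant D = (4)(3) - (-4)(1) = 12 + 4 = 16
Dx = (-25)(3) - (5)(1) = -75 - 5 = -80
Dy = (4)(5) - (-4)(-25) = 20 - 100 = -80
x = Dx/D = -80/16 = -5
y = Dy/D = -80/16 = -5

x = -5, y = -5


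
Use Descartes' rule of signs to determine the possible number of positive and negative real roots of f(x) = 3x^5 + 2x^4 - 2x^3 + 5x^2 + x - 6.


Descartes' rule of signs:

For positive roots, count sign changes in f(x) = 3x^5 + 2x^4 - 2x^3 + 5x^2 + x - 6:
Signs of coefficients: +, +, -, +, +, -
Number of sign changes: 3
Possible positive real roots: 3, 1

For negative roots, examine f(-x) = -3x^5 + 2x^4 + 2x^3 + 5x^2 - x - 6:
Signs of coefficients: -, +, +, +, -, -
Number of sign changes: 2
Possible negative real roots: 2, 0

Positive roots: 3 or 1; Negative roots: 2 or 0


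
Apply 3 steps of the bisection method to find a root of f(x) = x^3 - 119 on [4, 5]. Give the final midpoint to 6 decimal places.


f(x) = x^3 - 119
f(4) = -55 < 0
f(5) = 6 > 0

Step 1: midpoint = (4.000000 + 5.000000)/2 = 4.500000
  f(4.500000) = -27.875000
  f(mid) < 0, so root is in [4.500000, 5.000000]

Step 2: midpoint = (4.500000 + 5.000000)/2 = 4.750000
  f(4.750000) = -11.828125
  f(mid) < 0, so root is in [4.750000, 5.000000]

Step 3: midpoint = (4.750000 + 5.000000)/2 = 4.875000
  f(4.875000) = -3.142578
  f(mid) < 0, so root is in [4.875000, 5.000000]

midpoint = 4.875000


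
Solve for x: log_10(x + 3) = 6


Convert to exponential form: x + 3 = 10^6 = 1000000
x = 1000000 - 3 = 999997
Check: log_10(999997 + 3) = log_10(1000000) = log_10(1000000) = 6 ✓

x = 999997


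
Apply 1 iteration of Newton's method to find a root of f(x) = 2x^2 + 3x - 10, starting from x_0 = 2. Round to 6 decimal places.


Newton's method: x_(n+1) = x_n - f(x_n)/f'(x_n)
f(x) = 2x^2 + 3x - 10
f'(x) = 4x + 3

Iteration 1:
  f(2.000000) = 4.000000
  f'(2.000000) = 11.000000
  x_1 = 2.000000 - (4.000000)/(11.000000) = 1.636364

x_1 = 1.636364


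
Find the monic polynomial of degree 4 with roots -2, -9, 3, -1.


A monic polynomial with roots -2, -9, 3, -1 is:
p(x) = (x + 2)(x + 9)(x - 3)(x + 1)
After multiplying by (x + 2): x + 2
After multiplying by (x + 9): x^2 + 11x + 18
After multiplying by (x - 3): x^3 + 8x^2 - 15x - 54
After multiplying by (x + 1): x^4 + 9x^3 - 7x^2 - 69x - 54

x^4 + 9x^3 - 7x^2 - 69x - 54


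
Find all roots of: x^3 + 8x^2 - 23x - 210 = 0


Let p(x) = x^3 + 8x^2 - 23x - 210. By the rational root theorem (leading coefficient 1), any rational root is an integer divisor of 210: try ±1, ±2, ... in turn.
Test x = 1: value = -224 ≠ 0.
Test x = -1: value = -180 ≠ 0.
Test x = 2: value = -216 ≠ 0.
Test x = -2: value = -140 ≠ 0.
Test x = 3: value = -180 ≠ 0.
Test x = -3: value = -96 ≠ 0.
Test x = 5: value = 0 ✓, so (x - 5) is a factor.
Synthetic division by (x - 5): bring down 1; 1(5) + 8 = 13; 13(5) - 23 = 42; 42(5) - 210 = 0 → quotient x^2 + 13x + 42, remainder 0.
Solve the quadratic x^2 + 13x + 42 = 0: discriminant = 13^2 - 4(1)(42) = 169 - 168 = 1.
sqrt(1) = 1, so x = (-13 ± 1)/2: x = -6 or x = -7.
Collecting all roots found:

x = -7, x = -6, x = 5


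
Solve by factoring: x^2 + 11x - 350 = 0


We need two numbers that multiply to -350 and add to 11.
Those numbers are 25 and -14 (since 25 * (-14) = -350 and 25 + (-14) = 11).
So x^2 + 11x - 350 = (x + 25)(x - 14) = 0
Setting each factor to zero: x = -25 or x = 14

x = -25, x = 14


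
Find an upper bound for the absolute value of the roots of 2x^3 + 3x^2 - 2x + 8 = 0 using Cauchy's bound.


Cauchy's bound: all roots r satisfy |r| <= 1 + max(|a_i/a_n|) for i = 0,...,n-1
where a_n is the leading coefficient.

Coefficients: [2, 3, -2, 8]
Leading coefficient a_n = 2
Ratios |a_i/a_n|: 3/2, 1, 4
Maximum ratio: 4
Cauchy's bound: |r| <= 1 + 4 = 5

Upper bound = 5


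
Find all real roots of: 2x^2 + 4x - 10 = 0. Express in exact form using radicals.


Using the quadratic formula: x = (-b ± sqrt(b^2 - 4ac)) / (2a)
Here a = 2, b = 4, c = -10
Discriminant = b^2 - 4ac = 4^2 - 4(2)(-10) = 16 + 80 = 96
Since discriminant = 96 > 0, there are two real roots.
x = (-4 ± 4*sqrt(6)) / 4
Simplifying: x = -1 ± sqrt(6)
Numerically: x ≈ 1.4495 or x ≈ -3.4495

x = -1 + sqrt(6) or x = -1 - sqrt(6)


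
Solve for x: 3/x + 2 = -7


Subtract 2 from both sides: 3/x = -9
Multiply both sides by x: 3 = -9 * x
Divide by -9: x = -1/3

x = -1/3


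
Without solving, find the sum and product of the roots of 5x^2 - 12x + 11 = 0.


By Vieta's formulas for ax^2 + bx + c = 0:
  Sum of roots = -b/a
  Product of roots = c/a

Here a = 5, b = -12, c = 11
Sum = -(-12)/5 = 12/5
Product = 11/5 = 11/5

Sum = 12/5, Product = 11/5


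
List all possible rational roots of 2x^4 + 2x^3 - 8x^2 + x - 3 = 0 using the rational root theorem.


Rational root theorem: possible roots are ±p/q where:
  p divides the constant term (-3): p ∈ {1, 3}
  q divides the leading coefficient (2): q ∈ {1, 2}

All possible rational roots: -3, -3/2, -1, -1/2, 1/2, 1, 3/2, 3

-3, -3/2, -1, -1/2, 1/2, 1, 3/2, 3


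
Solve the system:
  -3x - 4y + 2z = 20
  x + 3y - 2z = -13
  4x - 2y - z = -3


Using Cramer's rule. Expand each determinant along the first row.
D  = (-3)*[3*(-1) - (-2)*(-2)] - (-4)*[1*(-1) - (-2)*4] + 2*[1*(-2) - 3*4]
  = (-3)*(-7) - (-4)*(7) + 2*(-14) = 21
Dx = 20*[3*(-1) - (-2)*(-2)] - (-4)*[(-13)*(-1) - (-2)*(-3)] + 2*[(-13)*(-2) - 3*(-3)]
  = 20*(-7) - (-4)*(7) + 2*(35) = -42
Dy = (-3)*[(-13)*(-1) - (-2)*(-3)] - 20*[1*(-1) - (-2)*4] + 2*[1*(-3) - (-13)*4]
  = (-3)*(7) - 20*(7) + 2*(49) = -63
Dz = (-3)*[3*(-3) - (-13)*(-2)] - (-4)*[1*(-3) - (-13)*4] + 20*[1*(-2) - 3*4]
  = (-3)*(-35) - (-4)*(49) + 20*(-14) = 21
x = Dx/D = -42/21 = -2, y = Dy/D = -63/21 = -3, z = Dz/D = 21/21 = 1
Check eq1: (-3)(-2) + (-4)(-3) + (2)(1) = 20 = 20 ✓
Check eq2: (1)(-2) + (3)(-3) + (-2)(1) = -13 = -13 ✓
Check eq3: (4)(-2) + (-2)(-3) + (-1)(1) = -3 = -3 ✓

x = -2, y = -3, z = 1


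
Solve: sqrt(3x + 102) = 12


Square both sides: 3x + 102 = 12^2 = 144
3x = 144 - 102 = 42
x = 14
Check: sqrt(3*14 + 102) = sqrt(144) = 12 ✓

x = 14


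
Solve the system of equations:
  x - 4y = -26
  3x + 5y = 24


Using Cramer's rule:
Determinant D = (1)(5) - (3)(-4) = 5 + 12 = 17
Dx = (-26)(5) - (24)(-4) = -130 + 96 = -34
Dy = (1)(24) - (3)(-26) = 24 + 78 = 102
x = Dx/D = -34/17 = -2
y = Dy/D = 102/17 = 6

x = -2, y = 6


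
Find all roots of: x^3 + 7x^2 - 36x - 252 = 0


Let p(x) = x^3 + 7x^2 - 36x - 252. By the rational root theorem (leading coefficient 1), any rational root is an integer divisor of 252: try ±1, ±2, ... in turn.
Test x = 1: value = -280 ≠ 0.
Test x = -1: value = -210 ≠ 0.
Test x = 2: value = -288 ≠ 0.
Test x = -2: value = -160 ≠ 0.
Test x = 3: value = -270 ≠ 0.
Test x = -3: value = -108 ≠ 0.
Test x = 4: value = -220 ≠ 0.
Test x = -4: value = -60 ≠ 0.
Test x = 6: value = 0 ✓, so (x - 6) is a factor.
Synthetic division by (x - 6): bring down 1; 1(6) + 7 = 13; 13(6) - 36 = 42; 42(6) - 252 = 0 → quotient x^2 + 13x + 42, remainder 0.
Solve the quadratic x^2 + 13x + 42 = 0: discriminant = 13^2 - 4(1)(42) = 169 - 168 = 1.
sqrt(1) = 1, so x = (-13 ± 1)/2: x = -6 or x = -7.
Collecting all roots found:

x = -7, x = -6, x = 6


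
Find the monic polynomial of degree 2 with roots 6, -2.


A monic polynomial with roots 6, -2 is:
p(x) = (x - 6)(x + 2)
After multiplying by (x - 6): x - 6
After multiplying by (x + 2): x^2 - 4x - 12

x^2 - 4x - 12


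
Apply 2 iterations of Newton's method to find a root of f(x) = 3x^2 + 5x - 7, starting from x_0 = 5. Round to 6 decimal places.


Newton's method: x_(n+1) = x_n - f(x_n)/f'(x_n)
f(x) = 3x^2 + 5x - 7
f'(x) = 6x + 5

Iteration 1:
  f(5.000000) = 93.000000
  f'(5.000000) = 35.000000
  x_1 = 5.000000 - (93.000000)/(35.000000) = 2.342857

Iteration 2:
  f(2.342857) = 21.181224
  f'(2.342857) = 19.057143
  x_2 = 2.342857 - (21.181224)/(19.057143) = 1.231399

x_2 = 1.231399


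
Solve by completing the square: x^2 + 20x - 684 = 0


Start: x^2 + 20x - 684 = 0
Move constant: x^2 + 20x = 684
Half of 20 is 10, squared is 100
Add 100 to both sides: x^2 + 20x + 100 = 784
(x + 10)^2 = 784
x + 10 = ±28
x = -10 + 28 = 18 or x = -10 - 28 = -38

x = -38, x = 18


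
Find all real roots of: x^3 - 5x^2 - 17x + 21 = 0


Let p(x) = x^3 - 5x^2 - 17x + 21. By the rational root theorem (leading coefficient 1), any rational root is an integer divisor of 21: try ±1, ±2, ... in turn.
Test x = 1: value = 0 ✓, so (x - 1) is a factor.
Synthetic division by (x - 1): bring down 1; 1(1) - 5 = -4; (-4)(1) - 17 = -21; (-21)(1) + 21 = 0 → quotient x^2 - 4x - 21, remainder 0.
Solve the quadratic x^2 - 4x - 21 = 0: discriminant = (-4)^2 - 4(1)(-21) = 16 + 84 = 100.
sqrt(100) = 10, so x = (4 ± 10)/2: x = 7 or x = -3.

x = -3, x = 1, x = 7


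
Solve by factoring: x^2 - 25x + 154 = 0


We need two numbers that multiply to 154 and add to -25.
Those numbers are -14 and -11 (since (-14) * (-11) = 154 and (-14) + (-11) = -25).
So x^2 - 25x + 154 = (x - 14)(x - 11) = 0
Setting each factor to zero: x = 14 or x = 11

x = 11, x = 14


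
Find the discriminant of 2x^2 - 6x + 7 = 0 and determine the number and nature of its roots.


For ax^2 + bx + c = 0, discriminant D = b^2 - 4ac
Here a = 2, b = -6, c = 7
D = (-6)^2 - 4(2)(7) = 36 - 56 = -20

D = -20 < 0
The equation has no real roots (2 complex conjugate roots).

Discriminant = -20, no real roots (2 complex conjugate roots)


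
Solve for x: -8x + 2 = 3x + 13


Starting with: -8x + 2 = 3x + 13
Move all x terms to left: (-8 - 3)x = 13 - 2
Simplify: -11x = 11
Divide both sides by -11: x = -1

x = -1


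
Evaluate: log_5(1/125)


We need the exponent such that 5^? = 1/125
5^(-3) = 1/5^3 = 1/125
Therefore log_5(1/125) = -3

-3


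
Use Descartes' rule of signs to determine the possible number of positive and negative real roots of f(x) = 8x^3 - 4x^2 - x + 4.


Descartes' rule of signs:

For positive roots, count sign changes in f(x) = 8x^3 - 4x^2 - x + 4:
Signs of coefficients: +, -, -, +
Number of sign changes: 2
Possible positive real roots: 2, 0

For negative roots, examine f(-x) = -8x^3 - 4x^2 + x + 4:
Signs of coefficients: -, -, +, +
Number of sign changes: 1
Possible negative real roots: 1

Positive roots: 2 or 0; Negative roots: 1


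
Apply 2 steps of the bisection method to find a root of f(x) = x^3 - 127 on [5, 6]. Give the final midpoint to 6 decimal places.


f(x) = x^3 - 127
f(5) = -2 < 0
f(6) = 89 > 0

Step 1: midpoint = (5.000000 + 6.000000)/2 = 5.500000
  f(5.500000) = 39.375000
  f(mid) > 0, so root is in [5.000000, 5.500000]

Step 2: midpoint = (5.000000 + 5.500000)/2 = 5.250000
  f(5.250000) = 17.703125
  f(mid) > 0, so root is in [5.000000, 5.250000]

midpoint = 5.250000


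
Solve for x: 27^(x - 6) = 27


Express both sides with the same base.
27 = 27^1
Since the bases match, equate exponents: x - 6 = 1
So x = 1 - (-6) = 7

x = 7


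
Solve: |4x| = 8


An absolute value equation |expr| = 8 gives two cases:
Case 1: 4x = 8
  4x = 8, so x = 2
Case 2: 4x = -8
  4x = -8, so x = -2

x = -2, x = 2


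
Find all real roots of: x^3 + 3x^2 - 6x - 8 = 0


Let p(x) = x^3 + 3x^2 - 6x - 8. By the rational root theorem (leading coefficient 1), any rational root is an integer divisor of 8: try ±1, ±2, ... in turn.
Test x = 1: value = -10 ≠ 0.
Test x = -1: value = 0 ✓, so (x + 1) is a factor.
Synthetic division by (x + 1): bring down 1; 1(-1) + 3 = 2; 2(-1) - 6 = -8; (-8)(-1) - 8 = 0 → quotient x^2 + 2x - 8, remainder 0.
Solve the quadratic x^2 + 2x - 8 = 0: discriminant = 2^2 - 4(1)(-8) = 4 + 32 = 36.
sqrt(36) = 6, so x = (-2 ± 6)/2: x = 2 or x = -4.

x = -4, x = -1, x = 2


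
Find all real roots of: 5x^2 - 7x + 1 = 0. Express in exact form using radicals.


Using the quadratic formula: x = (-b ± sqrt(b^2 - 4ac)) / (2a)
Here a = 5, b = -7, c = 1
Discriminant = b^2 - 4ac = (-7)^2 - 4(5)(1) = 49 - 20 = 29
Since discriminant = 29 > 0, there are two real roots.
x = (7 ± sqrt(29)) / 10
Numerically: x ≈ 1.2385 or x ≈ 0.1615

x = (7 + sqrt(29)) / 10 or x = (7 - sqrt(29)) / 10


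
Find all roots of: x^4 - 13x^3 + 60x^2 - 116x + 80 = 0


Let p(x) = x^4 - 13x^3 + 60x^2 - 116x + 80. By the rational root theorem (leading coefficient 1), any rational root is an integer divisor of 80: try ±1, ±2, ... in turn.
Test x = 1: value = 12 ≠ 0.
Test x = -1: value = 270 ≠ 0.
Test x = 2: value = 0 ✓, so (x - 2) is a factor.
Synthetic division by (x - 2): bring down 1; 1(2) - 13 = -11; (-11)(2) + 60 = 38; 38(2) - 116 = -40; (-40)(2) + 80 = 0 → quotient x^3 - 11x^2 + 38x - 40, remainder 0.
Continue with the quotient x^3 - 11x^2 + 38x - 40 (candidates must divide 40; re-test x = 2 first in case it repeats).
Test x = 2: value = 0 ✓, so (x - 2) is a factor.
Synthetic division by (x - 2): bring down 1; 1(2) - 11 = -9; (-9)(2) + 38 = 20; 20(2) - 40 = 0 → quotient x^2 - 9x + 20, remainder 0.
Solve the quadratic x^2 - 9x + 20 = 0: discriminant = (-9)^2 - 4(1)(20) = 81 - 80 = 1.
sqrt(1) = 1, so x = (9 ± 1)/2: x = 5 or x = 4.
Collecting all roots found:

x = 2 (multiplicity 2), x = 4, x = 5


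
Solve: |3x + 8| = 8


An absolute value equation |expr| = 8 gives two cases:
Case 1: 3x + 8 = 8
  3x = 0, so x = 0
Case 2: 3x + 8 = -8
  3x = -16, so x = -16/3

x = -16/3, x = 0


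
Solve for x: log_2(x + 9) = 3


Convert to exponential form: x + 9 = 2^3 = 8
x = 8 - 9 = -1
Check: log_2(-1 + 9) = log_2(8) = log_2(8) = 3 ✓

x = -1


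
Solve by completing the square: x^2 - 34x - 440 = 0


Start: x^2 - 34x - 440 = 0
Move constant: x^2 - 34x = 440
Half of -34 is -17, squared is 289
Add 289 to both sides: x^2 - 34x + 289 = 729
(x - 17)^2 = 729
x - 17 = ±27
x = 17 + 27 = 44 or x = 17 - 27 = -10

x = -10, x = 44


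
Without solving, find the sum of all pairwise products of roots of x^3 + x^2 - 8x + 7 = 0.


By Vieta's formulas for x^3 + bx^2 + cx + d = 0:
  r1 + r2 + r3 = -b/a = -1
  r1*r2 + r1*r3 + r2*r3 = c/a = -8
  r1*r2*r3 = -d/a = -7


Sum of pairwise products = -8


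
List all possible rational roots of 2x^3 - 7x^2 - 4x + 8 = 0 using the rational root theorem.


Rational root theorem: possible roots are ±p/q where:
  p divides the constant term (8): p ∈ {1, 2, 4, 8}
  q divides the leading coefficient (2): q ∈ {1, 2}

All possible rational roots: -8, -4, -2, -1, -1/2, 1/2, 1, 2, 4, 8

-8, -4, -2, -1, -1/2, 1/2, 1, 2, 4, 8


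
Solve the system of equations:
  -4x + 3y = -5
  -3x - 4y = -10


Using Cramer's rule:
Determinant D = (-4)(-4) - (-3)(3) = 16 + 9 = 25
Dx = (-5)(-4) - (-10)(3) = 20 + 30 = 50
Dy = (-4)(-10) - (-3)(-5) = 40 - 15 = 25
x = Dx/D = 50/25 = 2
y = Dy/D = 25/25 = 1

x = 2, y = 1


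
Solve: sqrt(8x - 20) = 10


Square both sides: 8x - 20 = 10^2 = 100
8x = 100 + 20 = 120
x = 15
Check: sqrt(8*15 - 20) = sqrt(100) = 10 ✓

x = 15


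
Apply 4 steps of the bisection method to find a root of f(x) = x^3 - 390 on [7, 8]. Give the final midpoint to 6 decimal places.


f(x) = x^3 - 390
f(7) = -47 < 0
f(8) = 122 > 0

Step 1: midpoint = (7.000000 + 8.000000)/2 = 7.500000
  f(7.500000) = 31.875000
  f(mid) > 0, so root is in [7.000000, 7.500000]

Step 2: midpoint = (7.000000 + 7.500000)/2 = 7.250000
  f(7.250000) = -8.921875
  f(mid) < 0, so root is in [7.250000, 7.500000]

Step 3: midpoint = (7.250000 + 7.500000)/2 = 7.375000
  f(7.375000) = 11.130859
  f(mid) > 0, so root is in [7.250000, 7.375000]

Step 4: midpoint = (7.250000 + 7.375000)/2 = 7.312500
  f(7.312500) = 1.018799
  f(mid) > 0, so root is in [7.250000, 7.312500]

midpoint = 7.312500


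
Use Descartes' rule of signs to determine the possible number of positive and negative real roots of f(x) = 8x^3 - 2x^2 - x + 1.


Descartes' rule of signs:

For positive roots, count sign changes in f(x) = 8x^3 - 2x^2 - x + 1:
Signs of coefficients: +, -, -, +
Number of sign changes: 2
Possible positive real roots: 2, 0

For negative roots, examine f(-x) = -8x^3 - 2x^2 + x + 1:
Signs of coefficients: -, -, +, +
Number of sign changes: 1
Possible negative real roots: 1

Positive roots: 2 or 0; Negative roots: 1


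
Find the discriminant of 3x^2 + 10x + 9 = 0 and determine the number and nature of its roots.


For ax^2 + bx + c = 0, discriminant D = b^2 - 4ac
Here a = 3, b = 10, c = 9
D = (10)^2 - 4(3)(9) = 100 - 108 = -8

D = -8 < 0
The equation has no real roots (2 complex conjugate roots).

Discriminant = -8, no real roots (2 complex conjugate roots)


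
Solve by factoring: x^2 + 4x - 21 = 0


We need two numbers that multiply to -21 and add to 4.
Those numbers are 7 and -3 (since 7 * (-3) = -21 and 7 + (-3) = 4).
So x^2 + 4x - 21 = (x + 7)(x - 3) = 0
Setting each factor to zero: x = -7 or x = 3

x = -7, x = 3


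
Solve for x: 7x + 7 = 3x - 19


Starting with: 7x + 7 = 3x - 19
Move all x terms to left: (7 - 3)x = -19 - 7
Simplify: 4x = -26
Divide both sides by 4: x = -13/2

x = -13/2


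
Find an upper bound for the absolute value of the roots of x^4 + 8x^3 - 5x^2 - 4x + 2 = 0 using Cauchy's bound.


Cauchy's bound: all roots r satisfy |r| <= 1 + max(|a_i/a_n|) for i = 0,...,n-1
where a_n is the leading coefficient.

Coefficients: [1, 8, -5, -4, 2]
Leading coefficient a_n = 1
Ratios |a_i/a_n|: 8, 5, 4, 2
Maximum ratio: 8
Cauchy's bound: |r| <= 1 + 8 = 9

Upper bound = 9


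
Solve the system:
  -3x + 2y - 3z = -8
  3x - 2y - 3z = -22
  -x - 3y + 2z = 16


Using Cramer's rule. Expand each determinant along the first row.
D  = (-3)*[(-2)*2 - (-3)*(-3)] - 2*[3*2 - (-3)*(-1)] + (-3)*[3*(-3) - (-2)*(-1)]
  = (-3)*(-13) - 2*(3) + (-3)*(-11) = 66
Dx = (-8)*[(-2)*2 - (-3)*(-3)] - 2*[(-22)*2 - (-3)*16] + (-3)*[(-22)*(-3) - (-2)*16]
  = (-8)*(-13) - 2*(4) + (-3)*(98) = -198
Dy = (-3)*[(-22)*2 - (-3)*16] - (-8)*[3*2 - (-3)*(-1)] + (-3)*[3*16 - (-22)*(-1)]
  = (-3)*(4) - (-8)*(3) + (-3)*(26) = -66
Dz = (-3)*[(-2)*16 - (-22)*(-3)] - 2*[3*16 - (-22)*(-1)] + (-8)*[3*(-3) - (-2)*(-1)]
  = (-3)*(-98) - 2*(26) + (-8)*(-11) = 330
x = Dx/D = -198/66 = -3, y = Dy/D = -66/66 = -1, z = Dz/D = 330/66 = 5
Check eq1: (-3)(-3) + (2)(-1) + (-3)(5) = -8 = -8 ✓
Check eq2: (3)(-3) + (-2)(-1) + (-3)(5) = -22 = -22 ✓
Check eq3: (-1)(-3) + (-3)(-1) + (2)(5) = 16 = 16 ✓

x = -3, y = -1, z = 5


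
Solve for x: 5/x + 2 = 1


Subtract 2 from both sides: 5/x = -1
Multiply both sides by x: 5 = -1 * x
Divide by -1: x = -5

x = -5


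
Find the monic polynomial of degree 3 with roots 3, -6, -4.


A monic polynomial with roots 3, -6, -4 is:
p(x) = (x - 3)(x + 6)(x + 4)
After multiplying by (x - 3): x - 3
After multiplying by (x + 6): x^2 + 3x - 18
After multiplying by (x + 4): x^3 + 7x^2 - 6x - 72

x^3 + 7x^2 - 6x - 72


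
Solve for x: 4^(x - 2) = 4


Express both sides with the same base.
4 = 4^1
Since the bases match, equate exponents: x - 2 = 1
So x = 1 - (-2) = 3

x = 3


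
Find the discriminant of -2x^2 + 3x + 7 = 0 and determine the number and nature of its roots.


For ax^2 + bx + c = 0, discriminant D = b^2 - 4ac
Here a = -2, b = 3, c = 7
D = (3)^2 - 4(-2)(7) = 9 + 56 = 65

D = 65 > 0 but not a perfect square
The equation has 2 distinct real irrational roots.

Discriminant = 65, 2 distinct real irrational roots


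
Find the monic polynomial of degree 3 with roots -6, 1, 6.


A monic polynomial with roots -6, 1, 6 is:
p(x) = (x + 6)(x - 1)(x - 6)
After multiplying by (x + 6): x + 6
After multiplying by (x - 1): x^2 + 5x - 6
After multiplying by (x - 6): x^3 - x^2 - 36x + 36

x^3 - x^2 - 36x + 36
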